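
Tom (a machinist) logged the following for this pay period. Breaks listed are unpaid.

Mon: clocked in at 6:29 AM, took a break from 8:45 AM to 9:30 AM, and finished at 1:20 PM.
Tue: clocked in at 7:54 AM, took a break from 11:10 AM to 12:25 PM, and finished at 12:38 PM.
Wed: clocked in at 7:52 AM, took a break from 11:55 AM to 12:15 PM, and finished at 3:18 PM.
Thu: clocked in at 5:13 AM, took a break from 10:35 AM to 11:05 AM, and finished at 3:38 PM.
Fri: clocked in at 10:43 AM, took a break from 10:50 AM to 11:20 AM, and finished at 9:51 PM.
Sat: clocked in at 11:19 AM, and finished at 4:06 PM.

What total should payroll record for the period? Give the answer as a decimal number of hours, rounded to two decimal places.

42.02 hours

Mon: 6:29 AM–1:20 PM = 6 h 51 min; less 45 min break → 6 h 6 min
Tue: 7:54 AM–12:38 PM = 4 h 44 min; less 75 min break → 3 h 29 min
Wed: 7:52 AM–3:18 PM = 7 h 26 min; less 20 min break → 7 h 6 min
Thu: 5:13 AM–3:38 PM = 10 h 25 min; less 30 min break → 9 h 55 min
Fri: 10:43 AM–9:51 PM = 11 h 8 min; less 30 min break → 10 h 38 min
Sat: 11:19 AM–4:06 PM = 4 h 47 min
Total: 6 h 6 min + 3 h 29 min + 7 h 6 min + 9 h 55 min + 10 h 38 min + 4 h 47 min = 42 h 1 min.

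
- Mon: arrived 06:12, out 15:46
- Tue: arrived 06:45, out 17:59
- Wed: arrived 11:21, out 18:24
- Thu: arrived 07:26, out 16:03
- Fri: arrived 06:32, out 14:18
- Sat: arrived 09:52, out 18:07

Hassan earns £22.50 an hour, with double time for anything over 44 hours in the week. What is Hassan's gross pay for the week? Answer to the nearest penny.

Mon: 06:12–15:46 = 9 h 34 min
Tue: 06:45–17:59 = 11 h 14 min
Wed: 11:21–18:24 = 7 h 3 min
Thu: 07:26–16:03 = 8 h 37 min
Fri: 06:32–14:18 = 7 h 46 min
Sat: 09:52–18:07 = 8 h 15 min
Total worked: 52 h 29 min = 3149 min.
Regular 44 h 0 min = 2640 min at £22.50/h; overtime 8 h 29 min = 509 min at £45.00/h.
Pay = (2640 × £22.50 + 509 × £45.00) ÷ 60 = £1371.75.

£1371.75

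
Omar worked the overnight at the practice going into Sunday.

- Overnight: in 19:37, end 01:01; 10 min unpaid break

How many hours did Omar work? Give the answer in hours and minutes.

Overnight: 19:37 → midnight = 4 h 23 min; midnight → 01:01 = 1 h 1 min; span 5 h 24 min; less 10 min break → 5 h 14 min

5 h 14 min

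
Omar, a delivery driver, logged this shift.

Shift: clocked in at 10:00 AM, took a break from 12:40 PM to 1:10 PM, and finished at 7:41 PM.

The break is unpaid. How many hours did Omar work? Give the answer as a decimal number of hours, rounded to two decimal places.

9.18 hours

Shift: 10:00 AM–7:41 PM = 9 h 41 min; less 30 min break → 9 h 11 min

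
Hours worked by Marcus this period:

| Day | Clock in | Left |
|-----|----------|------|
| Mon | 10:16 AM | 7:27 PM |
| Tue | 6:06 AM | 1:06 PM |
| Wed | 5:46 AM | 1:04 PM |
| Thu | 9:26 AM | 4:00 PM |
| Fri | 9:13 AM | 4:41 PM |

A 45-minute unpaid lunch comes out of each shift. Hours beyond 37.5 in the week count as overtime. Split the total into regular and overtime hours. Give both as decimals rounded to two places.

Regular 33.77 hours, overtime 0.00 hours

Mon: 10:16 AM–7:27 PM = 9 h 11 min; less 45 min break → 8 h 26 min
Tue: 6:06 AM–1:06 PM = 7 h 0 min; less 45 min break → 6 h 15 min
Wed: 5:46 AM–1:04 PM = 7 h 18 min; less 45 min break → 6 h 33 min
Thu: 9:26 AM–4:00 PM = 6 h 34 min; less 45 min break → 5 h 49 min
Fri: 9:13 AM–4:41 PM = 7 h 28 min; less 45 min break → 6 h 43 min
Total worked: 33 h 46 min = 33.77 h.
Threshold 37.5 h → overtime 0 h 0 min, regular 33 h 46 min.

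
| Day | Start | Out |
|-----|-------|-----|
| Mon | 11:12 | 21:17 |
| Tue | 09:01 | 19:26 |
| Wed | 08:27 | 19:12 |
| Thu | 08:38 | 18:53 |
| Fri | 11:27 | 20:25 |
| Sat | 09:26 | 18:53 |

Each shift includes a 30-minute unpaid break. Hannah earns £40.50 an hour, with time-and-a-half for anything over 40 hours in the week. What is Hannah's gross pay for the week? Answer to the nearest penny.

Mon: 11:12–21:17 = 10 h 5 min; less 30 min break → 9 h 35 min
Tue: 09:01–19:26 = 10 h 25 min; less 30 min break → 9 h 55 min
Wed: 08:27–19:12 = 10 h 45 min; less 30 min break → 10 h 15 min
Thu: 08:38–18:53 = 10 h 15 min; less 30 min break → 9 h 45 min
Fri: 11:27–20:25 = 8 h 58 min; less 30 min break → 8 h 28 min
Sat: 09:26–18:53 = 9 h 27 min; less 30 min break → 8 h 57 min
Total worked: 56 h 55 min = 3415 min.
Regular 40 h 0 min = 2400 min at £40.50/h; overtime 16 h 55 min = 1015 min at £60.75/h.
Pay = (2400 × £40.50 + 1015 × £60.75) ÷ 60 = £2647.69.

£2647.69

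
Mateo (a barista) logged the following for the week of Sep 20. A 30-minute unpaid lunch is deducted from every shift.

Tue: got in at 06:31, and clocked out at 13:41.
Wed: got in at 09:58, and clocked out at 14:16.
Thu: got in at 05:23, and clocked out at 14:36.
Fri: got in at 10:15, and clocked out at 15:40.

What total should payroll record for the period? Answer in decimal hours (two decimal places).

Tue: 06:31–13:41 = 7 h 10 min; less 30 min break → 6 h 40 min
Wed: 09:58–14:16 = 4 h 18 min; less 30 min break → 3 h 48 min
Thu: 05:23–14:36 = 9 h 13 min; less 30 min break → 8 h 43 min
Fri: 10:15–15:40 = 5 h 25 min; less 30 min break → 4 h 55 min
Total: 6 h 40 min + 3 h 48 min + 8 h 43 min + 4 h 55 min = 24 h 6 min.

24.10 hours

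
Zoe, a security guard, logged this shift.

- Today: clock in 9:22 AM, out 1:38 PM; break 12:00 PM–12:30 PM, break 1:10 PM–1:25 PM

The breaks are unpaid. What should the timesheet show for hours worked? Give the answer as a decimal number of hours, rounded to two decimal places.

3.52 hours

Today: 9:22 AM–1:38 PM = 4 h 16 min; less 45 min break → 3 h 31 min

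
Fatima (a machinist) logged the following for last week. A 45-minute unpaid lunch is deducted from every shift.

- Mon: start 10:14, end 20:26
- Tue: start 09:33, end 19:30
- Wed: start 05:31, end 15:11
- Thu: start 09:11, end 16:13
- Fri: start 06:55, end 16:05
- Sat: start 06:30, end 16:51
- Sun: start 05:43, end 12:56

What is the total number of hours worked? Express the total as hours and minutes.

Mon: 10:14–20:26 = 10 h 12 min; less 45 min break → 9 h 27 min
Tue: 09:33–19:30 = 9 h 57 min; less 45 min break → 9 h 12 min
Wed: 05:31–15:11 = 9 h 40 min; less 45 min break → 8 h 55 min
Thu: 09:11–16:13 = 7 h 2 min; less 45 min break → 6 h 17 min
Fri: 06:55–16:05 = 9 h 10 min; less 45 min break → 8 h 25 min
Sat: 06:30–16:51 = 10 h 21 min; less 45 min break → 9 h 36 min
Sun: 05:43–12:56 = 7 h 13 min; less 45 min break → 6 h 28 min
Total: 9 h 27 min + 9 h 12 min + 8 h 55 min + 6 h 17 min + 8 h 25 min + 9 h 36 min + 6 h 28 min = 58 h 20 min.

58 h 20 min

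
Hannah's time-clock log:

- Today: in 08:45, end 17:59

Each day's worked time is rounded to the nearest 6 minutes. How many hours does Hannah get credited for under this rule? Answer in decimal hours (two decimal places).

Today: 08:45–17:59 = 9 h 14 min → rounds to 9 h 12 min

9.20 hours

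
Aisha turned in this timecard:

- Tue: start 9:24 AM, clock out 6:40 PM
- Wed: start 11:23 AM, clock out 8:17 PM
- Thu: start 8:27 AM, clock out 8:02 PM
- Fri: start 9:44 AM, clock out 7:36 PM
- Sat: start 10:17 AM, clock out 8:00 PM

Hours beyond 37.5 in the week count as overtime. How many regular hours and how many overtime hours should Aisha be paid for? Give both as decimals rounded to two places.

Regular 37.50 hours, overtime 11.83 hours

Tue: 9:24 AM–6:40 PM = 9 h 16 min
Wed: 11:23 AM–8:17 PM = 8 h 54 min
Thu: 8:27 AM–8:02 PM = 11 h 35 min
Fri: 9:44 AM–7:36 PM = 9 h 52 min
Sat: 10:17 AM–8:00 PM = 9 h 43 min
Total worked: 49 h 20 min = 49.33 h.
Threshold 37.5 h → overtime 11 h 50 min, regular 37 h 30 min.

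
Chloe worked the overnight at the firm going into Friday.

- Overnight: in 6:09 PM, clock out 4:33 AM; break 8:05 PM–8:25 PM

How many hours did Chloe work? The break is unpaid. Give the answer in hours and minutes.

10 h 4 min

Overnight: 6:09 PM → midnight = 5 h 51 min; midnight → 4:33 AM = 4 h 33 min; span 10 h 24 min; less 20 min break → 10 h 4 min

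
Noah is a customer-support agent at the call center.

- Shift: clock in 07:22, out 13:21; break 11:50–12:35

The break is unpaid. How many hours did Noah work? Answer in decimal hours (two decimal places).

Shift: 07:22–13:21 = 5 h 59 min; less 45 min break → 5 h 14 min

5.23 hours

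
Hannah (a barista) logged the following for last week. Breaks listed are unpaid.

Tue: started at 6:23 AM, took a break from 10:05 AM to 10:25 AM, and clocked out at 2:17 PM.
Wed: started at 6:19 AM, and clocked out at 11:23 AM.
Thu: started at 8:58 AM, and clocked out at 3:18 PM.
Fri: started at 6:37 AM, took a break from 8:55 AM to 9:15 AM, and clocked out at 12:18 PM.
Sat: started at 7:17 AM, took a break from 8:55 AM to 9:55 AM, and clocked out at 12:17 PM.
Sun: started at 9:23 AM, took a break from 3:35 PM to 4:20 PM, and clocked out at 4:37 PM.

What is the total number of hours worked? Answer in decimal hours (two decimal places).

34.80 hours

Tue: 6:23 AM–2:17 PM = 7 h 54 min; less 20 min break → 7 h 34 min
Wed: 6:19 AM–11:23 AM = 5 h 4 min
Thu: 8:58 AM–3:18 PM = 6 h 20 min
Fri: 6:37 AM–12:18 PM = 5 h 41 min; less 20 min break → 5 h 21 min
Sat: 7:17 AM–12:17 PM = 5 h 0 min; less 60 min break → 4 h 0 min
Sun: 9:23 AM–4:37 PM = 7 h 14 min; less 45 min break → 6 h 29 min
Total: 7 h 34 min + 5 h 4 min + 6 h 20 min + 5 h 21 min + 4 h 0 min + 6 h 29 min = 34 h 48 min.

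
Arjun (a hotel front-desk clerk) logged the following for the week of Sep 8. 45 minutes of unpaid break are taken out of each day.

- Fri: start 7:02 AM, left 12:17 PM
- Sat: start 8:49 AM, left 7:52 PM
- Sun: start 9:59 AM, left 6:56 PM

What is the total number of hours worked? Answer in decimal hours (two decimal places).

Fri: 7:02 AM–12:17 PM = 5 h 15 min; less 45 min break → 4 h 30 min
Sat: 8:49 AM–7:52 PM = 11 h 3 min; less 45 min break → 10 h 18 min
Sun: 9:59 AM–6:56 PM = 8 h 57 min; less 45 min break → 8 h 12 min
Total: 4 h 30 min + 10 h 18 min + 8 h 12 min = 23 h 0 min.

23.00 hours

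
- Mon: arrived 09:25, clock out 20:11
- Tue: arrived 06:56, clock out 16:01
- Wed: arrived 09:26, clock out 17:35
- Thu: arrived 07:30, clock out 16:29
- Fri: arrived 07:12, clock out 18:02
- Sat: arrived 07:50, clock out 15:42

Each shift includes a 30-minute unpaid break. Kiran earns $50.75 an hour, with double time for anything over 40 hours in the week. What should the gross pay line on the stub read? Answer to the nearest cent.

$3317.36

Mon: 09:25–20:11 = 10 h 46 min; less 30 min break → 10 h 16 min
Tue: 06:56–16:01 = 9 h 5 min; less 30 min break → 8 h 35 min
Wed: 09:26–17:35 = 8 h 9 min; less 30 min break → 7 h 39 min
Thu: 07:30–16:29 = 8 h 59 min; less 30 min break → 8 h 29 min
Fri: 07:12–18:02 = 10 h 50 min; less 30 min break → 10 h 20 min
Sat: 07:50–15:42 = 7 h 52 min; less 30 min break → 7 h 22 min
Total worked: 52 h 41 min = 3161 min.
Regular 40 h 0 min = 2400 min at $50.75/h; overtime 12 h 41 min = 761 min at $101.50/h.
Pay = (2400 × $50.75 + 761 × $101.50) ÷ 60 = $3317.36.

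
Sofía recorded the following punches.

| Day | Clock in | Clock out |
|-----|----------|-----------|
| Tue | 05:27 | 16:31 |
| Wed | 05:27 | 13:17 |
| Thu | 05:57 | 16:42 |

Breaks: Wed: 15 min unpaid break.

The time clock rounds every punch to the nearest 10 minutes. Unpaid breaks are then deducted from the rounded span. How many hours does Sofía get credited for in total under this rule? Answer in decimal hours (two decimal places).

29.25 hours

Tue: in 05:27→05:30, out 16:31→16:30; 11 h 0 min
Wed: in 05:27→05:30, out 13:17→13:20; 7 h 50 min − 15 min = 7 h 35 min
Thu: in 05:57→06:00, out 16:42→16:40; 10 h 40 min
Total credited: 29 h 15 min.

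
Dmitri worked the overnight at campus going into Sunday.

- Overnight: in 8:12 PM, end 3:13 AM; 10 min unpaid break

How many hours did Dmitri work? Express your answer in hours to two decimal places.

6.85 hours

Overnight: 8:12 PM → midnight = 3 h 48 min; midnight → 3:13 AM = 3 h 13 min; span 7 h 1 min; less 10 min break → 6 h 51 min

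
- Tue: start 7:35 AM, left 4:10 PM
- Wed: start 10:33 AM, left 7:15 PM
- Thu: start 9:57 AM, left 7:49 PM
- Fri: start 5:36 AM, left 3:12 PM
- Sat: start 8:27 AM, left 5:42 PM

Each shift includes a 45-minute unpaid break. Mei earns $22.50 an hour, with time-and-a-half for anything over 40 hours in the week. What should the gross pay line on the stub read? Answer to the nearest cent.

Tue: 7:35 AM–4:10 PM = 8 h 35 min; less 45 min break → 7 h 50 min
Wed: 10:33 AM–7:15 PM = 8 h 42 min; less 45 min break → 7 h 57 min
Thu: 9:57 AM–7:49 PM = 9 h 52 min; less 45 min break → 9 h 7 min
Fri: 5:36 AM–3:12 PM = 9 h 36 min; less 45 min break → 8 h 51 min
Sat: 8:27 AM–5:42 PM = 9 h 15 min; less 45 min break → 8 h 30 min
Total worked: 42 h 15 min = 2535 min.
Regular 40 h 0 min = 2400 min at $22.50/h; overtime 2 h 15 min = 135 min at $33.75/h.
Pay = (2400 × $22.50 + 135 × $33.75) ÷ 60 = $975.94.

$975.94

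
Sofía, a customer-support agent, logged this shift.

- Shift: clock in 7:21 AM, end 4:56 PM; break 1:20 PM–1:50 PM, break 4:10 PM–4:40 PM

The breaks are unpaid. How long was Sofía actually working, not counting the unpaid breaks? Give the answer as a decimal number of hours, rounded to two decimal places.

8.58 hours

Shift: 7:21 AM–4:56 PM = 9 h 35 min; less 60 min break → 8 h 35 min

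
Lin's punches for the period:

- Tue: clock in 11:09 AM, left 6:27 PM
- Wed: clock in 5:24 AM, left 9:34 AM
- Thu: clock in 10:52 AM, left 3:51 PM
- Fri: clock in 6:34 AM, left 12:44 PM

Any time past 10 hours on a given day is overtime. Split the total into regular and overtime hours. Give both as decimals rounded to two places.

Regular 22.62 hours, overtime 0.00 hours

Tue: 11:09 AM–6:27 PM = 7 h 18 min
Wed: 5:24 AM–9:34 AM = 4 h 10 min
Thu: 10:52 AM–3:51 PM = 4 h 59 min
Fri: 6:34 AM–12:44 PM = 6 h 10 min
Tue reg 7 h 18 min / OT 0 h 0 min; Wed reg 4 h 10 min / OT 0 h 0 min; Thu reg 4 h 59 min / OT 0 h 0 min; Fri reg 6 h 10 min / OT 0 h 0 min.
Totals: regular 22 h 37 min, overtime 0 h 0 min.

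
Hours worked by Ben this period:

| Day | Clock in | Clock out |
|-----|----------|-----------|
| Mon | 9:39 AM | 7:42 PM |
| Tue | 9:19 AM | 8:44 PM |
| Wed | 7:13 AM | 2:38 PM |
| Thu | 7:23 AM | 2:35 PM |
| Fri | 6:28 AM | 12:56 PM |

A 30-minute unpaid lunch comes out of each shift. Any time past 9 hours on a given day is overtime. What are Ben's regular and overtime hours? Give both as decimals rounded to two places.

Mon: 9:39 AM–7:42 PM = 10 h 3 min; less 30 min break → 9 h 33 min
Tue: 9:19 AM–8:44 PM = 11 h 25 min; less 30 min break → 10 h 55 min
Wed: 7:13 AM–2:38 PM = 7 h 25 min; less 30 min break → 6 h 55 min
Thu: 7:23 AM–2:35 PM = 7 h 12 min; less 30 min break → 6 h 42 min
Fri: 6:28 AM–12:56 PM = 6 h 28 min; less 30 min break → 5 h 58 min
Mon reg 9 h 0 min / OT 0 h 33 min; Tue reg 9 h 0 min / OT 1 h 55 min; Wed reg 6 h 55 min / OT 0 h 0 min; Thu reg 6 h 42 min / OT 0 h 0 min; Fri reg 5 h 58 min / OT 0 h 0 min.
Totals: regular 37 h 35 min, overtime 2 h 28 min.

Regular 37.58 hours, overtime 2.47 hours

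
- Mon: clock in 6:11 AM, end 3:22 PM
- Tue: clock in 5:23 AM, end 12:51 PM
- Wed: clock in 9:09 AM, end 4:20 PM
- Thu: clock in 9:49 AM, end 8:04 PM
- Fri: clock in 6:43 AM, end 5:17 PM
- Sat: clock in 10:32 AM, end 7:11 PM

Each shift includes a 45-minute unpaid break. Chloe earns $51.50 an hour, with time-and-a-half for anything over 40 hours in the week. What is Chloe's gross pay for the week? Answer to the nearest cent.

$2739.80

Mon: 6:11 AM–3:22 PM = 9 h 11 min; less 45 min break → 8 h 26 min
Tue: 5:23 AM–12:51 PM = 7 h 28 min; less 45 min break → 6 h 43 min
Wed: 9:09 AM–4:20 PM = 7 h 11 min; less 45 min break → 6 h 26 min
Thu: 9:49 AM–8:04 PM = 10 h 15 min; less 45 min break → 9 h 30 min
Fri: 6:43 AM–5:17 PM = 10 h 34 min; less 45 min break → 9 h 49 min
Sat: 10:32 AM–7:11 PM = 8 h 39 min; less 45 min break → 7 h 54 min
Total worked: 48 h 48 min = 2928 min.
Regular 40 h 0 min = 2400 min at $51.50/h; overtime 8 h 48 min = 528 min at $77.25/h.
Pay = (2400 × $51.50 + 528 × $77.25) ÷ 60 = $2739.80.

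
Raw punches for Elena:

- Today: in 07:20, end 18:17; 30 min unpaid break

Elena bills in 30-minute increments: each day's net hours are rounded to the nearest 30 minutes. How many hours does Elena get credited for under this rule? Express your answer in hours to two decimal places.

10.50 hours

Today: 07:20–18:17 = 10 h 57 min − 30 min = 10 h 27 min → rounds to 10 h 30 min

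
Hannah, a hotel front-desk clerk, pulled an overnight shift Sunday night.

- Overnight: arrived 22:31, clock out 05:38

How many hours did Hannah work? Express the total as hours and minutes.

7 h 7 min

Overnight: 22:31 → midnight = 1 h 29 min; midnight → 05:38 = 5 h 38 min; span 7 h 7 min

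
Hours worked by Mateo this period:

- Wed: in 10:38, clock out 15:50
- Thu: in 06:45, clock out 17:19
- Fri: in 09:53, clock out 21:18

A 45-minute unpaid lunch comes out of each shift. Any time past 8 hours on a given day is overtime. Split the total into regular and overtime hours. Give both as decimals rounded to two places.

Regular 20.45 hours, overtime 4.48 hours

Wed: 10:38–15:50 = 5 h 12 min; less 45 min break → 4 h 27 min
Thu: 06:45–17:19 = 10 h 34 min; less 45 min break → 9 h 49 min
Fri: 09:53–21:18 = 11 h 25 min; less 45 min break → 10 h 40 min
Wed reg 4 h 27 min / OT 0 h 0 min; Thu reg 8 h 0 min / OT 1 h 49 min; Fri reg 8 h 0 min / OT 2 h 40 min.
Totals: regular 20 h 27 min, overtime 4 h 29 min.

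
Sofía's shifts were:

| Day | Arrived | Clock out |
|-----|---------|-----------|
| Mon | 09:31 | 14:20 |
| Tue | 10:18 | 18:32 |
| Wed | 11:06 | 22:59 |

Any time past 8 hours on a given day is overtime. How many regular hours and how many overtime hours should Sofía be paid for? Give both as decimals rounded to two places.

Mon: 09:31–14:20 = 4 h 49 min
Tue: 10:18–18:32 = 8 h 14 min
Wed: 11:06–22:59 = 11 h 53 min
Mon reg 4 h 49 min / OT 0 h 0 min; Tue reg 8 h 0 min / OT 0 h 14 min; Wed reg 8 h 0 min / OT 3 h 53 min.
Totals: regular 20 h 49 min, overtime 4 h 7 min.

Regular 20.82 hours, overtime 4.12 hours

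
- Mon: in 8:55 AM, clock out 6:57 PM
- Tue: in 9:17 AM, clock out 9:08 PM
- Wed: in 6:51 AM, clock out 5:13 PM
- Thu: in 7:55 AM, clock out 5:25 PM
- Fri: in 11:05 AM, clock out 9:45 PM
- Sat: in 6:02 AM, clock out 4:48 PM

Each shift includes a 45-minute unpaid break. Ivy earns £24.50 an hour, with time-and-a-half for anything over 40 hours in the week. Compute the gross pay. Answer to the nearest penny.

Mon: 8:55 AM–6:57 PM = 10 h 2 min; less 45 min break → 9 h 17 min
Tue: 9:17 AM–9:08 PM = 11 h 51 min; less 45 min break → 11 h 6 min
Wed: 6:51 AM–5:13 PM = 10 h 22 min; less 45 min break → 9 h 37 min
Thu: 7:55 AM–5:25 PM = 9 h 30 min; less 45 min break → 8 h 45 min
Fri: 11:05 AM–9:45 PM = 10 h 40 min; less 45 min break → 9 h 55 min
Sat: 6:02 AM–4:48 PM = 10 h 46 min; less 45 min break → 10 h 1 min
Total worked: 58 h 41 min = 3521 min.
Regular 40 h 0 min = 2400 min at £24.50/h; overtime 18 h 41 min = 1121 min at £36.75/h.
Pay = (2400 × £24.50 + 1121 × £36.75) ÷ 60 = £1666.61.

£1666.61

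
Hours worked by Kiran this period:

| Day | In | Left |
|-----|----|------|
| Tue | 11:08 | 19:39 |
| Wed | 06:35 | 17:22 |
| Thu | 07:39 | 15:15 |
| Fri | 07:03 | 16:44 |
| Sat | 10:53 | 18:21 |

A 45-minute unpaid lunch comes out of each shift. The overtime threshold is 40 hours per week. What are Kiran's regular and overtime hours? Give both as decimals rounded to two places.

Tue: 11:08–19:39 = 8 h 31 min; less 45 min break → 7 h 46 min
Wed: 06:35–17:22 = 10 h 47 min; less 45 min break → 10 h 2 min
Thu: 07:39–15:15 = 7 h 36 min; less 45 min break → 6 h 51 min
Fri: 07:03–16:44 = 9 h 41 min; less 45 min break → 8 h 56 min
Sat: 10:53–18:21 = 7 h 28 min; less 45 min break → 6 h 43 min
Total worked: 40 h 18 min = 40.30 h.
Threshold 40 h → overtime 0 h 18 min, regular 40 h 0 min.

Regular 40.00 hours, overtime 0.30 hours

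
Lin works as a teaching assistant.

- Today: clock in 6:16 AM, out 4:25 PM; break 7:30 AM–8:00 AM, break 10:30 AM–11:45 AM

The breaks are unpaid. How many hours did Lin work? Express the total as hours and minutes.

Today: 6:16 AM–4:25 PM = 10 h 9 min; less 105 min break → 8 h 24 min

8 h 24 min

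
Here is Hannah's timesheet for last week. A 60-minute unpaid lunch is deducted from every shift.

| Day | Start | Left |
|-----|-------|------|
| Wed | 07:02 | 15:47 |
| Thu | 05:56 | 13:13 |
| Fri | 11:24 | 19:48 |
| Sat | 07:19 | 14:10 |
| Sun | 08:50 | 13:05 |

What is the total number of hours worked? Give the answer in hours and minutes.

Wed: 07:02–15:47 = 8 h 45 min; less 60 min break → 7 h 45 min
Thu: 05:56–13:13 = 7 h 17 min; less 60 min break → 6 h 17 min
Fri: 11:24–19:48 = 8 h 24 min; less 60 min break → 7 h 24 min
Sat: 07:19–14:10 = 6 h 51 min; less 60 min break → 5 h 51 min
Sun: 08:50–13:05 = 4 h 15 min; less 60 min break → 3 h 15 min
Total: 7 h 45 min + 6 h 17 min + 7 h 24 min + 5 h 51 min + 3 h 15 min = 30 h 32 min.

30 h 32 min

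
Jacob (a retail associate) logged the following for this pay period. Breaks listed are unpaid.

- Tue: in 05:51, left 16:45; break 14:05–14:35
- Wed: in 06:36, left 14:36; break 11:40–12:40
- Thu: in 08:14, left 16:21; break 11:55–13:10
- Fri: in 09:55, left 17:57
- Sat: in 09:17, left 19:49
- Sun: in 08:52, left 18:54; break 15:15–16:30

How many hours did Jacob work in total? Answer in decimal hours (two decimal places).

51.62 hours

Tue: 05:51–16:45 = 10 h 54 min; less 30 min break → 10 h 24 min
Wed: 06:36–14:36 = 8 h 0 min; less 60 min break → 7 h 0 min
Thu: 08:14–16:21 = 8 h 7 min; less 75 min break → 6 h 52 min
Fri: 09:55–17:57 = 8 h 2 min
Sat: 09:17–19:49 = 10 h 32 min
Sun: 08:52–18:54 = 10 h 2 min; less 75 min break → 8 h 47 min
Total: 10 h 24 min + 7 h 0 min + 6 h 52 min + 8 h 2 min + 10 h 32 min + 8 h 47 min = 51 h 37 min.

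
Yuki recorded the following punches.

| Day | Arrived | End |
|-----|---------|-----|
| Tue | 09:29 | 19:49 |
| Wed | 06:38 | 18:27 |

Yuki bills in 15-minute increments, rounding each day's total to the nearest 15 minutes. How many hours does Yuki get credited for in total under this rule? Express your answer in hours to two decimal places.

Tue: 09:29–19:49 = 10 h 20 min → rounds to 10 h 15 min
Wed: 06:38–18:27 = 11 h 49 min → rounds to 11 h 45 min
Total credited: 22 h 0 min.

22.00 hours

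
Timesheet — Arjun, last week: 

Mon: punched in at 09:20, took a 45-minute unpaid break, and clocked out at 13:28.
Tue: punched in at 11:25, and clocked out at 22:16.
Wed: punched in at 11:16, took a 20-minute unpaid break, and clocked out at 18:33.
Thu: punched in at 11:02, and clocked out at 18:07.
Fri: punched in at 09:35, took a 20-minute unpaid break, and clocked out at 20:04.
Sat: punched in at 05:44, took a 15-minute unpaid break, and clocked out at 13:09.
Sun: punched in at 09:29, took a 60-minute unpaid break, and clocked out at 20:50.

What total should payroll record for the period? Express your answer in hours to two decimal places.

Mon: 09:20–13:28 = 4 h 8 min; less 45 min break → 3 h 23 min
Tue: 11:25–22:16 = 10 h 51 min
Wed: 11:16–18:33 = 7 h 17 min; less 20 min break → 6 h 57 min
Thu: 11:02–18:07 = 7 h 5 min
Fri: 09:35–20:04 = 10 h 29 min; less 20 min break → 10 h 9 min
Sat: 05:44–13:09 = 7 h 25 min; less 15 min break → 7 h 10 min
Sun: 09:29–20:50 = 11 h 21 min; less 60 min break → 10 h 21 min
Total: 3 h 23 min + 10 h 51 min + 6 h 57 min + 7 h 5 min + 10 h 9 min + 7 h 10 min + 10 h 21 min = 55 h 56 min.

55.93 hours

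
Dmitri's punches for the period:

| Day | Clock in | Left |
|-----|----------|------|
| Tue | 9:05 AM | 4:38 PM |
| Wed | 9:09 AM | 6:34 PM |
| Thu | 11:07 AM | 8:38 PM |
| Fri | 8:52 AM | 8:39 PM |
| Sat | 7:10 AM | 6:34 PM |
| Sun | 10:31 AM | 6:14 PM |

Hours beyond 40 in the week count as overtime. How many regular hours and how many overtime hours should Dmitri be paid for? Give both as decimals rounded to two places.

Regular 40.00 hours, overtime 17.38 hours

Tue: 9:05 AM–4:38 PM = 7 h 33 min
Wed: 9:09 AM–6:34 PM = 9 h 25 min
Thu: 11:07 AM–8:38 PM = 9 h 31 min
Fri: 8:52 AM–8:39 PM = 11 h 47 min
Sat: 7:10 AM–6:34 PM = 11 h 24 min
Sun: 10:31 AM–6:14 PM = 7 h 43 min
Total worked: 57 h 23 min = 57.38 h.
Threshold 40 h → overtime 17 h 23 min, regular 40 h 0 min.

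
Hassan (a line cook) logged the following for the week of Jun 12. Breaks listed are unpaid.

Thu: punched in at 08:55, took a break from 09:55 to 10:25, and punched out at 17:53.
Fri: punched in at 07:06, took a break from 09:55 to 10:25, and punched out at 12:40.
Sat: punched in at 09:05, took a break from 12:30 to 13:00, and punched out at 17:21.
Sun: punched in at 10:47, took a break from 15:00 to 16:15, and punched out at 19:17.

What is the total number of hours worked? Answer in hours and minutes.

Thu: 08:55–17:53 = 8 h 58 min; less 30 min break → 8 h 28 min
Fri: 07:06–12:40 = 5 h 34 min; less 30 min break → 5 h 4 min
Sat: 09:05–17:21 = 8 h 16 min; less 30 min break → 7 h 46 min
Sun: 10:47–19:17 = 8 h 30 min; less 75 min break → 7 h 15 min
Total: 8 h 28 min + 5 h 4 min + 7 h 46 min + 7 h 15 min = 28 h 33 min.

28 h 33 min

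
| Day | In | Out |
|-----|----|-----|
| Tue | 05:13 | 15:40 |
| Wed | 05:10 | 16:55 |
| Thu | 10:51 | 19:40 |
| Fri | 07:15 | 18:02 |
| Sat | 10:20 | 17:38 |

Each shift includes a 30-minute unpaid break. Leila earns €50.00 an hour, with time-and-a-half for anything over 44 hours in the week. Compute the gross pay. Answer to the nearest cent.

€2395.00

Tue: 05:13–15:40 = 10 h 27 min; less 30 min break → 9 h 57 min
Wed: 05:10–16:55 = 11 h 45 min; less 30 min break → 11 h 15 min
Thu: 10:51–19:40 = 8 h 49 min; less 30 min break → 8 h 19 min
Fri: 07:15–18:02 = 10 h 47 min; less 30 min break → 10 h 17 min
Sat: 10:20–17:38 = 7 h 18 min; less 30 min break → 6 h 48 min
Total worked: 46 h 36 min = 2796 min.
Regular 44 h 0 min = 2640 min at €50.00/h; overtime 2 h 36 min = 156 min at €75.00/h.
Pay = (2640 × €50.00 + 156 × €75.00) ÷ 60 = €2395.00.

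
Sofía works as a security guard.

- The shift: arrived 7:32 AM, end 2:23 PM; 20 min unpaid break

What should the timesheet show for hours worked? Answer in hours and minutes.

6 h 31 min

The shift: 7:32 AM–2:23 PM = 6 h 51 min; less 20 min break → 6 h 31 min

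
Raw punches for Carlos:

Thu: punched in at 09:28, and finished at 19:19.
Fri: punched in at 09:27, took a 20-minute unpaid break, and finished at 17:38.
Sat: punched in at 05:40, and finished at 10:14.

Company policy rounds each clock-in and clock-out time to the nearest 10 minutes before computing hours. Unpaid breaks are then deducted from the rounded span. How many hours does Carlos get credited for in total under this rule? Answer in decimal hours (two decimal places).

Thu: in 09:28→09:30, out 19:19→19:20; 9 h 50 min
Fri: in 09:27→09:30, out 17:38→17:40; 8 h 10 min − 20 min = 7 h 50 min
Sat: in 05:40→05:40, out 10:14→10:10; 4 h 30 min
Total credited: 22 h 10 min.

22.17 hours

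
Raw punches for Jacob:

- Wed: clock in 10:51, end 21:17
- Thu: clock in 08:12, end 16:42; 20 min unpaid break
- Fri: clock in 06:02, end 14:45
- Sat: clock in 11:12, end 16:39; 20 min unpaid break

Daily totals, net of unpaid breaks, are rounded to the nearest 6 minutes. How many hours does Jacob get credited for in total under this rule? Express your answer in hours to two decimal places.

32.40 hours

Wed: 10:51–21:17 = 10 h 26 min → rounds to 10 h 24 min
Thu: 08:12–16:42 = 8 h 30 min − 20 min = 8 h 10 min → rounds to 8 h 12 min
Fri: 06:02–14:45 = 8 h 43 min → rounds to 8 h 42 min
Sat: 11:12–16:39 = 5 h 27 min − 20 min = 5 h 7 min → rounds to 5 h 6 min
Total credited: 32 h 24 min.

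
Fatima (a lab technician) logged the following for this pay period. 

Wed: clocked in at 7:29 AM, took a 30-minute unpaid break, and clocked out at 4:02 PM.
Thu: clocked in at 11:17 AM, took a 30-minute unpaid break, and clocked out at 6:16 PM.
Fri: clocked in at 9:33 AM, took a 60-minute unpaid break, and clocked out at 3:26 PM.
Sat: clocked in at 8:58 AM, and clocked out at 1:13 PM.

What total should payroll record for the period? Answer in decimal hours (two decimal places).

23.67 hours

Wed: 7:29 AM–4:02 PM = 8 h 33 min; less 30 min break → 8 h 3 min
Thu: 11:17 AM–6:16 PM = 6 h 59 min; less 30 min break → 6 h 29 min
Fri: 9:33 AM–3:26 PM = 5 h 53 min; less 60 min break → 4 h 53 min
Sat: 8:58 AM–1:13 PM = 4 h 15 min
Total: 8 h 3 min + 6 h 29 min + 4 h 53 min + 4 h 15 min = 23 h 40 min.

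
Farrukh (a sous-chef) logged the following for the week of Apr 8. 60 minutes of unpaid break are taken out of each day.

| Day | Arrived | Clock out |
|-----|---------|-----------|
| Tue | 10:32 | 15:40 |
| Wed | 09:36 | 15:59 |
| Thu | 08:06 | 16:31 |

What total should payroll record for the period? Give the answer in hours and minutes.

16 h 56 min

Tue: 10:32–15:40 = 5 h 8 min; less 60 min break → 4 h 8 min
Wed: 09:36–15:59 = 6 h 23 min; less 60 min break → 5 h 23 min
Thu: 08:06–16:31 = 8 h 25 min; less 60 min break → 7 h 25 min
Total: 4 h 8 min + 5 h 23 min + 7 h 25 min = 16 h 56 min.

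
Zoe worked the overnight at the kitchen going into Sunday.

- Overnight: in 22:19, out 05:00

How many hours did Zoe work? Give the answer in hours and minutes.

Overnight: 22:19 → midnight = 1 h 41 min; midnight → 05:00 = 5 h 0 min; span 6 h 41 min

6 h 41 min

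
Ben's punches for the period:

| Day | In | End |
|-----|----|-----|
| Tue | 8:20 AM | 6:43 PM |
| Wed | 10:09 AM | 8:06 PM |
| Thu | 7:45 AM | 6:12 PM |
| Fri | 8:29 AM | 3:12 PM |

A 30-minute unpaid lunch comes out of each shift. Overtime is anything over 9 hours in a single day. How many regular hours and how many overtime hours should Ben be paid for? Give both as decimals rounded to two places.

Tue: 8:20 AM–6:43 PM = 10 h 23 min; less 30 min break → 9 h 53 min
Wed: 10:09 AM–8:06 PM = 9 h 57 min; less 30 min break → 9 h 27 min
Thu: 7:45 AM–6:12 PM = 10 h 27 min; less 30 min break → 9 h 57 min
Fri: 8:29 AM–3:12 PM = 6 h 43 min; less 30 min break → 6 h 13 min
Tue reg 9 h 0 min / OT 0 h 53 min; Wed reg 9 h 0 min / OT 0 h 27 min; Thu reg 9 h 0 min / OT 0 h 57 min; Fri reg 6 h 13 min / OT 0 h 0 min.
Totals: regular 33 h 13 min, overtime 2 h 17 min.

Regular 33.22 hours, overtime 2.28 hours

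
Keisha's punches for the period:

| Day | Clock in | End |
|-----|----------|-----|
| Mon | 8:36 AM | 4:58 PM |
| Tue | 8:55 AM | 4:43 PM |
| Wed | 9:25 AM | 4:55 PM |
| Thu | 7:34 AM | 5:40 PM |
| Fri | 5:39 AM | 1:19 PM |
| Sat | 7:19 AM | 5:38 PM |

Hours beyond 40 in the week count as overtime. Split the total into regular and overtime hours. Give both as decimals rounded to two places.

Regular 40.00 hours, overtime 11.75 hours

Mon: 8:36 AM–4:58 PM = 8 h 22 min
Tue: 8:55 AM–4:43 PM = 7 h 48 min
Wed: 9:25 AM–4:55 PM = 7 h 30 min
Thu: 7:34 AM–5:40 PM = 10 h 6 min
Fri: 5:39 AM–1:19 PM = 7 h 40 min
Sat: 7:19 AM–5:38 PM = 10 h 19 min
Total worked: 51 h 45 min = 51.75 h.
Threshold 40 h → overtime 11 h 45 min, regular 40 h 0 min.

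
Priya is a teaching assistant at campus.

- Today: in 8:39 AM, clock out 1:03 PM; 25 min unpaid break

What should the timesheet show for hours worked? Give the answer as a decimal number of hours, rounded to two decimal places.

Today: 8:39 AM–1:03 PM = 4 h 24 min; less 25 min break → 3 h 59 min

3.98 hours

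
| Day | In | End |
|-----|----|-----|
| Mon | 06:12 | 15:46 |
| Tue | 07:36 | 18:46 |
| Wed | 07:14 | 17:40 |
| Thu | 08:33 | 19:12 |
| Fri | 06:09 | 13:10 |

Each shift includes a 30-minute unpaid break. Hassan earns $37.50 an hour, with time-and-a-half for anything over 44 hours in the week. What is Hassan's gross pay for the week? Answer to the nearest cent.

$1781.25

Mon: 06:12–15:46 = 9 h 34 min; less 30 min break → 9 h 4 min
Tue: 07:36–18:46 = 11 h 10 min; less 30 min break → 10 h 40 min
Wed: 07:14–17:40 = 10 h 26 min; less 30 min break → 9 h 56 min
Thu: 08:33–19:12 = 10 h 39 min; less 30 min break → 10 h 9 min
Fri: 06:09–13:10 = 7 h 1 min; less 30 min break → 6 h 31 min
Total worked: 46 h 20 min = 2780 min.
Regular 44 h 0 min = 2640 min at $37.50/h; overtime 2 h 20 min = 140 min at $56.25/h.
Pay = (2640 × $37.50 + 140 × $56.25) ÷ 60 = $1781.25.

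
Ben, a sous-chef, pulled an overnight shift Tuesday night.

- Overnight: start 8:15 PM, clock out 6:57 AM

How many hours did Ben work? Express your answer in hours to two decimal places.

10.70 hours

Overnight: 8:15 PM → midnight = 3 h 45 min; midnight → 6:57 AM = 6 h 57 min; span 10 h 42 min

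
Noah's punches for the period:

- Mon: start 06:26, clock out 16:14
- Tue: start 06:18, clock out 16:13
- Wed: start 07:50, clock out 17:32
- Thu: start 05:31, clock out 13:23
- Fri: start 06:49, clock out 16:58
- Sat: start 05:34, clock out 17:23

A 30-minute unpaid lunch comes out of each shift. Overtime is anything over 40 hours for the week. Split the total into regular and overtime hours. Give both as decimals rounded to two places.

Mon: 06:26–16:14 = 9 h 48 min; less 30 min break → 9 h 18 min
Tue: 06:18–16:13 = 9 h 55 min; less 30 min break → 9 h 25 min
Wed: 07:50–17:32 = 9 h 42 min; less 30 min break → 9 h 12 min
Thu: 05:31–13:23 = 7 h 52 min; less 30 min break → 7 h 22 min
Fri: 06:49–16:58 = 10 h 9 min; less 30 min break → 9 h 39 min
Sat: 05:34–17:23 = 11 h 49 min; less 30 min break → 11 h 19 min
Total worked: 56 h 15 min = 56.25 h.
Threshold 40 h → overtime 16 h 15 min, regular 40 h 0 min.

Regular 40.00 hours, overtime 16.25 hours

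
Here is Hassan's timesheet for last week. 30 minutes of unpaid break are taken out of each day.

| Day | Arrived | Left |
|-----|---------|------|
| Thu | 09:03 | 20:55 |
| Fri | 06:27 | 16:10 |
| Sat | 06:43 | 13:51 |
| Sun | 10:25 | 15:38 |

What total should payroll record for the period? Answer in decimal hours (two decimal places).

31.93 hours

Thu: 09:03–20:55 = 11 h 52 min; less 30 min break → 11 h 22 min
Fri: 06:27–16:10 = 9 h 43 min; less 30 min break → 9 h 13 min
Sat: 06:43–13:51 = 7 h 8 min; less 30 min break → 6 h 38 min
Sun: 10:25–15:38 = 5 h 13 min; less 30 min break → 4 h 43 min
Total: 11 h 22 min + 9 h 13 min + 6 h 38 min + 4 h 43 min = 31 h 56 min.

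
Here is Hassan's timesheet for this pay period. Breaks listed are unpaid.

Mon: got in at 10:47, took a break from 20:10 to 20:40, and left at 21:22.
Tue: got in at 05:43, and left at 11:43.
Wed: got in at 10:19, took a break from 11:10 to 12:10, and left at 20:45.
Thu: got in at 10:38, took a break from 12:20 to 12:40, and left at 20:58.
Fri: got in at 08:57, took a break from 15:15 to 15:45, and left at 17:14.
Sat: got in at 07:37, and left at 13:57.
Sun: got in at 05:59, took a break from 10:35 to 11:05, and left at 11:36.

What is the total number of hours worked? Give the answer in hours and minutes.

Mon: 10:47–21:22 = 10 h 35 min; less 30 min break → 10 h 5 min
Tue: 05:43–11:43 = 6 h 0 min
Wed: 10:19–20:45 = 10 h 26 min; less 60 min break → 9 h 26 min
Thu: 10:38–20:58 = 10 h 20 min; less 20 min break → 10 h 0 min
Fri: 08:57–17:14 = 8 h 17 min; less 30 min break → 7 h 47 min
Sat: 07:37–13:57 = 6 h 20 min
Sun: 05:59–11:36 = 5 h 37 min; less 30 min break → 5 h 7 min
Total: 10 h 5 min + 6 h 0 min + 9 h 26 min + 10 h 0 min + 7 h 47 min + 6 h 20 min + 5 h 7 min = 54 h 45 min.

54 h 45 min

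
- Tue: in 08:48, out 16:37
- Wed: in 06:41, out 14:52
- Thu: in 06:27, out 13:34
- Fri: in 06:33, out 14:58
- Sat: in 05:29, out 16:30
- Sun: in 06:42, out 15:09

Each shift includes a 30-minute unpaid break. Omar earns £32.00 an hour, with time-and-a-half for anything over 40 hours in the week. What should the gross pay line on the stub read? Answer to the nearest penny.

Tue: 08:48–16:37 = 7 h 49 min; less 30 min break → 7 h 19 min
Wed: 06:41–14:52 = 8 h 11 min; less 30 min break → 7 h 41 min
Thu: 06:27–13:34 = 7 h 7 min; less 30 min break → 6 h 37 min
Fri: 06:33–14:58 = 8 h 25 min; less 30 min break → 7 h 55 min
Sat: 05:29–16:30 = 11 h 1 min; less 30 min break → 10 h 31 min
Sun: 06:42–15:09 = 8 h 27 min; less 30 min break → 7 h 57 min
Total worked: 48 h 0 min = 2880 min.
Regular 40 h 0 min = 2400 min at £32.00/h; overtime 8 h 0 min = 480 min at £48.00/h.
Pay = (2400 × £32.00 + 480 × £48.00) ÷ 60 = £1664.00.

£1664.00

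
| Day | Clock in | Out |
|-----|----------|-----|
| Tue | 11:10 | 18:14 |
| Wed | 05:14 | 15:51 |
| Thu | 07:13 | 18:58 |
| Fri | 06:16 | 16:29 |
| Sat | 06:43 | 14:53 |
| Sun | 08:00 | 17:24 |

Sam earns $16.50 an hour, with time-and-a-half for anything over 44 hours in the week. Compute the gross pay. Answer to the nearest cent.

Tue: 11:10–18:14 = 7 h 4 min
Wed: 05:14–15:51 = 10 h 37 min
Thu: 07:13–18:58 = 11 h 45 min
Fri: 06:16–16:29 = 10 h 13 min
Sat: 06:43–14:53 = 8 h 10 min
Sun: 08:00–17:24 = 9 h 24 min
Total worked: 57 h 13 min = 3433 min.
Regular 44 h 0 min = 2640 min at $16.50/h; overtime 13 h 13 min = 793 min at $24.75/h.
Pay = (2640 × $16.50 + 793 × $24.75) ÷ 60 = $1053.11.

$1053.11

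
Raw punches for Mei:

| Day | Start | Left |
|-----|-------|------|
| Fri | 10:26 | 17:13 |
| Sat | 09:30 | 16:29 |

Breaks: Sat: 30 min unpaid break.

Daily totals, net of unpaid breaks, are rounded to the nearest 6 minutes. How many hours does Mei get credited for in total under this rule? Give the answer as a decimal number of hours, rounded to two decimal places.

13.30 hours

Fri: 10:26–17:13 = 6 h 47 min → rounds to 6 h 48 min
Sat: 09:30–16:29 = 6 h 59 min − 30 min = 6 h 29 min → rounds to 6 h 30 min
Total credited: 13 h 18 min.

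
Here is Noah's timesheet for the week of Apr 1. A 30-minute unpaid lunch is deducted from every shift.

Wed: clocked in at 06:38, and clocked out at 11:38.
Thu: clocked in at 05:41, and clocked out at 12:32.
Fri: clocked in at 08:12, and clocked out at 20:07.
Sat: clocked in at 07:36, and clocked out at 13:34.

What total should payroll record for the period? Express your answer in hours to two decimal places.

Wed: 06:38–11:38 = 5 h 0 min; less 30 min break → 4 h 30 min
Thu: 05:41–12:32 = 6 h 51 min; less 30 min break → 6 h 21 min
Fri: 08:12–20:07 = 11 h 55 min; less 30 min break → 11 h 25 min
Sat: 07:36–13:34 = 5 h 58 min; less 30 min break → 5 h 28 min
Total: 4 h 30 min + 6 h 21 min + 11 h 25 min + 5 h 28 min = 27 h 44 min.

27.73 hours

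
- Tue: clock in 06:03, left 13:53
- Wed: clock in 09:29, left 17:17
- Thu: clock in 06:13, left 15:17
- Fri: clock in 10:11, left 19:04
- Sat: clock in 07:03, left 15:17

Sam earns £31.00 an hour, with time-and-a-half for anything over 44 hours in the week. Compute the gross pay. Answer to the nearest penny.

£1296.32

Tue: 06:03–13:53 = 7 h 50 min
Wed: 09:29–17:17 = 7 h 48 min
Thu: 06:13–15:17 = 9 h 4 min
Fri: 10:11–19:04 = 8 h 53 min
Sat: 07:03–15:17 = 8 h 14 min
Total worked: 41 h 49 min = 2509 min.
Regular 41 h 49 min = 2509 min at £31.00/h; overtime 0 h 0 min = 0 min at £46.50/h.
Pay = (2509 × £31.00 + 0 × £46.50) ÷ 60 = £1296.32.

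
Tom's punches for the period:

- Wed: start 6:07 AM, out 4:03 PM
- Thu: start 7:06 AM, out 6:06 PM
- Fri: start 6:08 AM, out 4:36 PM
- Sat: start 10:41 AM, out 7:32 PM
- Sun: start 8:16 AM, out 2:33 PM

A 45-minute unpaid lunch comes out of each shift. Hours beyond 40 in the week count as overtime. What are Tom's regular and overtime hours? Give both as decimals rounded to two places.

Wed: 6:07 AM–4:03 PM = 9 h 56 min; less 45 min break → 9 h 11 min
Thu: 7:06 AM–6:06 PM = 11 h 0 min; less 45 min break → 10 h 15 min
Fri: 6:08 AM–4:36 PM = 10 h 28 min; less 45 min break → 9 h 43 min
Sat: 10:41 AM–7:32 PM = 8 h 51 min; less 45 min break → 8 h 6 min
Sun: 8:16 AM–2:33 PM = 6 h 17 min; less 45 min break → 5 h 32 min
Total worked: 42 h 47 min = 42.78 h.
Threshold 40 h → overtime 2 h 47 min, regular 40 h 0 min.

Regular 40.00 hours, overtime 2.78 hours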